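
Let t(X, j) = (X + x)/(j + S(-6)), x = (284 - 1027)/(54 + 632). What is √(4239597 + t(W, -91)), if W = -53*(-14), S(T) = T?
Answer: √383106405704190/9506 ≈ 2059.0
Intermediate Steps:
x = -743/686 ≈ -1.0831
W = 742
t(X, j) = (-743/686 + X)/(-6 + j) (t(X, j) = (X - 743/686)/(j - 6) = (-743/686 + X)/(-6 + j))
√(4239597 + t(W, -91)) = √(4239597 + (-743/686 + 742)/(-6 - 91)) = √(4239597 + (508269/686)/(-97)) = √(4239597 - 1/97*508269/686) = √(4239597 - 508269/66542) = √(282110755305/66542) = √383106405704190/9506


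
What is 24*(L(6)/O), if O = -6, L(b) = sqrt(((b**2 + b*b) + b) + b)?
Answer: -8*sqrt(21) ≈ -36.661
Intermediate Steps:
L(b) = sqrt(2*b + 2*b**2) (L(b) = sqrt(((b**2 + b**2) + b) + b) = sqrt((2*b**2 + b) + b) = sqrt((b + 2*b**2) + b) = sqrt(2*b + 2*b**2))
24*(L(6)/O) = 24*((sqrt(2)*sqrt(6*(1 + 6)))/(-6)) = 24*((sqrt(2)*sqrt(6*7))*(-1/6)) = 24*((sqrt(2)*sqrt(42))*(-1/6)) = 24*((2*sqrt(21))*(-1/6)) = 24*(-sqrt(21)/3) = -8*sqrt(21)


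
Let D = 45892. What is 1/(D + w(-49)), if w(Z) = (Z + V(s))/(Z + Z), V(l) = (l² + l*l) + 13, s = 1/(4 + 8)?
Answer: 7056/323816543 ≈ 2.1790e-5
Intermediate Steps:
s = 1/12 ≈ 0.083333
V(l) = 13 + 2*l² (V(l) = (l² + l²) + 13 = 2*l² + 13 = 13 + 2*l²)
w(Z) = (937/72 + Z)/(2*Z) (w(Z) = (Z + (13 + 2*(1/12)²))/(Z + Z) = (Z + (13 + 2*(1/144)))/((2*Z)) = (Z + (13 + 1/72))*(1/(2*Z)) = (Z + 937/72)*(1/(2*Z)) = (937/72 + Z)*(1/(2*Z)) = (937/72 + Z)/(2*Z))
1/(D + w(-49)) = 1/(45892 + (1/144)*(937 + 72*(-49))/(-49)) = 1/(45892 + (1/144)*(-1/49)*(937 - 3528)) = 1/(45892 + (1/144)*(-1/49)*(-2591)) = 1/(45892 + 2591/7056) = 1/(323816543/7056) = 7056/323816543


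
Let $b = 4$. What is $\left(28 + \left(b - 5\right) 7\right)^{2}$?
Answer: $441$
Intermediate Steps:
$\left(28 + \left(b - 5\right) 7\right)^{2} = \left(28 + \left(4 - 5\right) 7\right)^{2} = \left(28 - 7\right)^{2} = 21^{2} = 441$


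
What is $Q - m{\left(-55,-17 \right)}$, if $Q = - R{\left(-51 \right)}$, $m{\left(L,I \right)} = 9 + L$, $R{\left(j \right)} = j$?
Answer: $97$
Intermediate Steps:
$Q = 51$ ($Q = \left(-1\right) \left(-51\right) = 51$)
$Q - m{\left(-55,-17 \right)} = 51 - \left(9 - 55\right) = 51 - -46 = 51 + 46 = 97$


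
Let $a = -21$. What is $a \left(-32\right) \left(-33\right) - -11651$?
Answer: $-10525$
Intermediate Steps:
$a \left(-32\right) \left(-33\right) - -11651 = \left(-21\right) \left(-32\right) \left(-33\right) - -11651 = 672 \left(-33\right) + 11651 = -22176 + 11651 = -10525$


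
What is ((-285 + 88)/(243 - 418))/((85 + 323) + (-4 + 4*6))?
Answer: 197/74900 ≈ 0.0026302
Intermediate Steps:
((-285 + 88)/(243 - 418))/((85 + 323) + (-4 + 4*6)) = (-197/(-175))/(408 + (-4 + 24)) = (-197*(-1/175))/(408 + 20) = (197/175)/428 = (197/175)*(1/428) = 197/74900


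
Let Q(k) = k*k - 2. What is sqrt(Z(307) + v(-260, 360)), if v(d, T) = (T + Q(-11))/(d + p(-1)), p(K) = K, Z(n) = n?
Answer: 4*sqrt(144362)/87 ≈ 17.469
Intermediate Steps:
Q(k) = -2 + k**2 (Q(k) = k**2 - 2 = -2 + k**2)
v(d, T) = (119 + T)/(-1 + d) (v(d, T) = (T + (-2 + (-11)**2))/(d - 1) = (T + (-2 + 121))/(-1 + d) = (T + 119)/(-1 + d) = (119 + T)/(-1 + d))
sqrt(Z(307) + v(-260, 360)) = sqrt(307 + (119 + 360)/(-1 - 260)) = sqrt(307 + 479/(-261)) = sqrt(307 - 1/261*479) = sqrt(307 - 479/261) = sqrt(79648/261) = 4*sqrt(144362)/87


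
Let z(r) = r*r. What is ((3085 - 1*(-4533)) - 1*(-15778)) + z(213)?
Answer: 68765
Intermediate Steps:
z(r) = r**2
((3085 - 1*(-4533)) - 1*(-15778)) + z(213) = ((3085 - 1*(-4533)) - 1*(-15778)) + 213**2 = ((3085 + 4533) + 15778) + 45369 = (7618 + 15778) + 45369 = 23396 + 45369 = 68765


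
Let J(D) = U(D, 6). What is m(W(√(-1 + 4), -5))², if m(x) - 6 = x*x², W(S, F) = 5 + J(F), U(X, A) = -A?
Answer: 25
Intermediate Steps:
J(D) = -6 (J(D) = -1*6 = -6)
W(S, F) = -1 (W(S, F) = 5 - 6 = -1)
m(x) = 6 + x³ (m(x) = 6 + x*x² = 6 + x³)
m(W(√(-1 + 4), -5))² = (6 + (-1)³)² = (6 - 1)² = 5² = 25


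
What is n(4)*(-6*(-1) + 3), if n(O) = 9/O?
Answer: 81/4 ≈ 20.250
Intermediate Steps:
n(4)*(-6*(-1) + 3) = (9/4)*(-6*(-1) + 3) = (9*(¼))*(6 + 3) = (9/4)*9 = 81/4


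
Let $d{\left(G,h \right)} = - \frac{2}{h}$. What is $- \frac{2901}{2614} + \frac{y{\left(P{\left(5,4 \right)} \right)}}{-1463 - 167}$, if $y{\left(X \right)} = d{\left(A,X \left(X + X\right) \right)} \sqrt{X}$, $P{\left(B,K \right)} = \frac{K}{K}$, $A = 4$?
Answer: $- \frac{1181504}{1065205} \approx -1.1092$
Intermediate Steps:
$P{\left(B,K \right)} = 1$
$y{\left(X \right)} = - \frac{1}{X^{\frac{3}{2}}}$ ($y{\left(X \right)} = - \frac{2}{X \left(X + X\right)} \sqrt{X} = - \frac{2}{X 2 X} \sqrt{X} = - \frac{2}{2 X^{2}} \sqrt{X} = - 2 \frac{1}{2 X^{2}} \sqrt{X} = - \frac{1}{X^{2}} \sqrt{X} = - \frac{1}{X^{\frac{3}{2}}}$)
$- \frac{2901}{2614} + \frac{y{\left(P{\left(5,4 \right)} \right)}}{-1463 - 167} = - \frac{2901}{2614} + \frac{\left(-1\right) 1^{-3/2}}{-1463 - 167} = \left(-2901\right) \frac{1}{2614} + \frac{\left(-1\right) 1}{-1463 - 167} = - \frac{2901}{2614} - \frac{1}{-1630} = - \frac{2901}{2614} - - \frac{1}{1630} = - \frac{2901}{2614} + \frac{1}{1630} = - \frac{1181504}{1065205}$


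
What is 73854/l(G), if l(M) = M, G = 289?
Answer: 73854/289 ≈ 255.55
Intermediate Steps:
73854/l(G) = 73854/289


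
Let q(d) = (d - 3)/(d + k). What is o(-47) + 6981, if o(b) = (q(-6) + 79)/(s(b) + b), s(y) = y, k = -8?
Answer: 9185881/1316 ≈ 6980.2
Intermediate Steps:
q(d) = (-3 + d)/(-8 + d) (q(d) = (d - 3)/(d - 8) = (-3 + d)/(-8 + d))
o(b) = 1115/(28*b) (o(b) = ((-3 - 6)/(-8 - 6) + 79)/(b + b) = (-9/(-14) + 79)/((2*b)) = (-1/14*(-9) + 79)*(1/(2*b)) = (9/14 + 79)*(1/(2*b)) = 1115*(1/(2*b))/14 = 1115/(28*b))
o(-47) + 6981 = (1115/28)/(-47) + 6981 = (1115/28)*(-1/47) + 6981 = -1115/1316 + 6981 = 9185881/1316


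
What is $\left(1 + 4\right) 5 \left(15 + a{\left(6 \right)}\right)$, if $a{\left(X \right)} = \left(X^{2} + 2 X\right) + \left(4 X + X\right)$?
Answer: $2325$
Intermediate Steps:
$a{\left(X \right)} = X^{2} + 7 X$ ($a{\left(X \right)} = \left(X^{2} + 2 X\right) + 5 X = X^{2} + 7 X$)
$\left(1 + 4\right) 5 \left(15 + a{\left(6 \right)}\right) = \left(1 + 4\right) 5 \left(15 + 6 \left(7 + 6\right)\right) = 5 \cdot 5 \left(15 + 6 \cdot 13\right) = 25 \left(15 + 78\right) = 25 \cdot 93 = 2325$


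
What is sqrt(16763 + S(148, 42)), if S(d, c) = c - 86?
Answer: sqrt(16719) ≈ 129.30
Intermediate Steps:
S(d, c) = -86 + c
sqrt(16763 + S(148, 42)) = sqrt(16763 + (-86 + 42)) = sqrt(16763 - 44) = sqrt(16719)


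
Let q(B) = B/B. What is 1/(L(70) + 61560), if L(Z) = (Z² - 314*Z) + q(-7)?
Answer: 1/44481 ≈ 2.2482e-5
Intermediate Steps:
q(B) = 1
L(Z) = 1 + Z² - 314*Z (L(Z) = (Z² - 314*Z) + 1 = 1 + Z² - 314*Z)
1/(L(70) + 61560) = 1/((1 + 70² - 314*70) + 61560) = 1/((1 + 4900 - 21980) + 61560) = 1/(-17079 + 61560) = 1/44481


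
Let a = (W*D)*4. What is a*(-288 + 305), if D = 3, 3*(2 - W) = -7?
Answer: 884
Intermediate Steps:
W = 13/3 (W = 2 - 1/3*(-7) = 2 + 7/3 = 13/3 ≈ 4.3333)
a = 52 (a = ((13/3)*3)*4 = 13*4 = 52)
a*(-288 + 305) = 52*(-288 + 305) = 52*17 = 884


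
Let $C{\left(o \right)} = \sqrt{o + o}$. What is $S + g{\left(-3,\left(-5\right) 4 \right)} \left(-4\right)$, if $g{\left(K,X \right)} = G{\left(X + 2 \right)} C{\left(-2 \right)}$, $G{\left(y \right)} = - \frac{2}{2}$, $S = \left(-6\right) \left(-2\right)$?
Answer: $12 + 8 i \approx 12.0 + 8.0 i$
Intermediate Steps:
$C{\left(o \right)} = \sqrt{2} \sqrt{o}$ ($C{\left(o \right)} = \sqrt{2 o} = \sqrt{2} \sqrt{o}$)
$S = 12$
$G{\left(y \right)} = -1$ ($G{\left(y \right)} = \left(-2\right) \frac{1}{2} = -1$)
$g{\left(K,X \right)} = - 2 i$ ($g{\left(K,X \right)} = - \sqrt{2} \sqrt{-2} = - \sqrt{2} i \sqrt{2} = - 2 i$)
$S + g{\left(-3,\left(-5\right) 4 \right)} \left(-4\right) = 12 + - 2 i \left(-4\right) = 12 + 8 i$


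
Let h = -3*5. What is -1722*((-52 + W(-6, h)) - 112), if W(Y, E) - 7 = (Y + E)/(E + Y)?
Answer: 268632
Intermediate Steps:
h = -15
W(Y, E) = 8 (W(Y, E) = 7 + (Y + E)/(E + Y) = 7 + (E + Y)/(E + Y) = 7 + 1 = 8)
-1722*((-52 + W(-6, h)) - 112) = -1722*((-52 + 8) - 112) = -1722*(-44 - 112) = -1722*(-156) = 268632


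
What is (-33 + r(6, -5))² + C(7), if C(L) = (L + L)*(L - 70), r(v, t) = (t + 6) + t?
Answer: 487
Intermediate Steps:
r(v, t) = 6 + 2*t (r(v, t) = (6 + t) + t = 6 + 2*t)
C(L) = 2*L*(-70 + L) (C(L) = (2*L)*(-70 + L) = 2*L*(-70 + L))
(-33 + r(6, -5))² + C(7) = (-33 + (6 + 2*(-5)))² + 2*7*(-70 + 7) = (-33 + (6 - 10))² + 2*7*(-63) = (-33 - 4)² - 882 = (-37)² - 882 = 1369 - 882 = 487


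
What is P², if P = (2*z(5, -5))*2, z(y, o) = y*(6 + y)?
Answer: 48400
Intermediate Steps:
P = 220 (P = (2*(5*(6 + 5)))*2 = (2*(5*11))*2 = (2*55)*2 = 110*2 = 220)
P² = 220² = 48400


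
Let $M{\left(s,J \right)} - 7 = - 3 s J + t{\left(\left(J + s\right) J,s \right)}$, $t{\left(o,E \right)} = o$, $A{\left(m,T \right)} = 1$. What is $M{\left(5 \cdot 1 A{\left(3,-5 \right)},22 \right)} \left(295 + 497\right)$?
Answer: $214632$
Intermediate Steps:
$M{\left(s,J \right)} = 7 + J \left(J + s\right) - 3 J s$ ($M{\left(s,J \right)} = 7 + \left(- 3 s J + \left(J + s\right) J\right) = 7 - \left(- J \left(J + s\right) + 3 J s\right) = 7 + J \left(J + s\right) - 3 J s$)
$M{\left(5 \cdot 1 A{\left(3,-5 \right)},22 \right)} \left(295 + 497\right) = \left(7 + 22^{2} - 44 \cdot 5 \cdot 1 \cdot 1\right) \left(295 + 497\right) = \left(7 + 484 - 44 \cdot 5 \cdot 1\right) 792 = \left(7 + 484 - 44 \cdot 5\right) 792 = \left(7 + 484 - 220\right) 792 = 271 \cdot 792 = 214632$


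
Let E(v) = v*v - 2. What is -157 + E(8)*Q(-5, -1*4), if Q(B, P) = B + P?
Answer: -715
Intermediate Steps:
E(v) = -2 + v² (E(v) = v² - 2 = -2 + v²)
-157 + E(8)*Q(-5, -1*4) = -157 + (-2 + 8²)*(-5 - 1*4) = -157 + (-2 + 64)*(-5 - 4) = -157 + 62*(-9) = -157 - 558 = -715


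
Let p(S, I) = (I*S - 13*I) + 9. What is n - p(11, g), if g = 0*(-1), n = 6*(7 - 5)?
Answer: 3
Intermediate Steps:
n = 12 (n = 6*2 = 12)
g = 0
p(S, I) = 9 - 13*I + I*S (p(S, I) = (-13*I + I*S) + 9 = 9 - 13*I + I*S)
n - p(11, g) = 12 - (9 - 13*0 + 0*11) = 12 - (9 + 0 + 0) = 12 - 1*9 = 12 - 9 = 3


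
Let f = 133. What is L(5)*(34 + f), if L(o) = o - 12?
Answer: -1169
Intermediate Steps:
L(o) = -12 + o
L(5)*(34 + f) = (-12 + 5)*(34 + 133) = -7*167 = -1169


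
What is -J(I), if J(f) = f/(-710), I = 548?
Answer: 274/355 ≈ 0.77183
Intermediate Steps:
J(f) = -f/710 (J(f) = f*(-1/710) = -f/710)
-J(I) = -(-1)*548/710 = -1*(-274/355) = 274/355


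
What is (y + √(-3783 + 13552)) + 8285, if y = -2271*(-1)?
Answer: 10556 + √9769 ≈ 10655.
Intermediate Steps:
y = 2271
(y + √(-3783 + 13552)) + 8285 = (2271 + √(-3783 + 13552)) + 8285 = (2271 + √9769) + 8285 = 10556 + √9769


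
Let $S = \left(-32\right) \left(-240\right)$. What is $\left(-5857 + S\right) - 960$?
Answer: $863$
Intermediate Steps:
$S = 7680$
$\left(-5857 + S\right) - 960 = \left(-5857 + 7680\right) - 960 = 1823 - 960 = 863$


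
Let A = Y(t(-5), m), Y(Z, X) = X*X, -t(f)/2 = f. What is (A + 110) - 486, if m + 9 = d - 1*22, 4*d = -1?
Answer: 9609/16 ≈ 600.56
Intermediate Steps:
d = -1/4 (d = (1/4)*(-1) = -1/4 ≈ -0.25000)
t(f) = -2*f
m = -125/4 (m = -9 + (-1/4 - 1*22) = -9 + (-1/4 - 22) = -9 - 89/4 = -125/4 ≈ -31.250)
Y(Z, X) = X**2
A = 15625/16 (A = (-125/4)**2 = 15625/16 ≈ 976.56)
(A + 110) - 486 = (15625/16 + 110) - 486 = 17385/16 - 486 = 9609/16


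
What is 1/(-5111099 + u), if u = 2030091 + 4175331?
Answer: 1/1094323 ≈ 9.1381e-7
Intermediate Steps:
u = 6205422
1/(-5111099 + u) = 1/(-5111099 + 6205422) = 1/1094323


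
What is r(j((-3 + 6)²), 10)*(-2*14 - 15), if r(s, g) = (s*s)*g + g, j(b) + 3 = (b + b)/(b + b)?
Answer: -2150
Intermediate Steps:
j(b) = -2 (j(b) = -3 + (b + b)/(b + b) = -3 + (2*b)/((2*b)) = -3 + (2*b)*(1/(2*b)) = -3 + 1 = -2)
r(s, g) = g + g*s² (r(s, g) = s²*g + g = g*s² + g = g + g*s²)
r(j((-3 + 6)²), 10)*(-2*14 - 15) = (10*(1 + (-2)²))*(-2*14 - 15) = (10*(1 + 4))*(-28 - 15) = (10*5)*(-43) = 50*(-43) = -2150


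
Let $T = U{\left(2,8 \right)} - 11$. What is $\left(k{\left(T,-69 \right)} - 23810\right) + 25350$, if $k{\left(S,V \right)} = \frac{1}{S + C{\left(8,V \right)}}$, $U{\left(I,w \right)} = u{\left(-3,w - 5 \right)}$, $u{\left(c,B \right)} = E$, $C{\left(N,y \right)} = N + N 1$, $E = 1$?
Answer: $\frac{9241}{6} \approx 1540.2$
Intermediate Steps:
$C{\left(N,y \right)} = 2 N$ ($C{\left(N,y \right)} = N + N = 2 N$)
$u{\left(c,B \right)} = 1$
$U{\left(I,w \right)} = 1$
$T = -10$ ($T = 1 - 11 = -10$)
$k{\left(S,V \right)} = \frac{1}{16 + S}$ ($k{\left(S,V \right)} = \frac{1}{S + 2 \cdot 8} = \frac{1}{S + 16} = \frac{1}{16 + S}$)
$\left(k{\left(T,-69 \right)} - 23810\right) + 25350 = \left(\frac{1}{16 - 10} - 23810\right) + 25350 = \left(\frac{1}{6} - 23810\right) + 25350 = - \frac{142859}{6} + 25350 = \frac{9241}{6}$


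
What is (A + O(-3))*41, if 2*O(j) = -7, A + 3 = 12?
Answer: 451/2 ≈ 225.50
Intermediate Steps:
A = 9 (A = -3 + 12 = 9)
O(j) = -7/2 (O(j) = (½)*(-7) = -7/2)
(A + O(-3))*41 = (9 - 7/2)*41 = (11/2)*41 = 451/2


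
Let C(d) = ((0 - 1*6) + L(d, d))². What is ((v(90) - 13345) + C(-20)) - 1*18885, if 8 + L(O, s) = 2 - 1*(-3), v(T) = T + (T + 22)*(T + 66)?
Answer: -14587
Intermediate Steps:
v(T) = T + (22 + T)*(66 + T)
L(O, s) = -3 (L(O, s) = -8 + (2 - 1*(-3)) = -8 + (2 + 3) = -8 + 5 = -3)
C(d) = 81 (C(d) = ((0 - 1*6) - 3)² = ((0 - 6) - 3)² = (-6 - 3)² = (-9)² = 81)
((v(90) - 13345) + C(-20)) - 1*18885 = (((1452 + 90² + 89*90) - 13345) + 81) - 1*18885 = (((1452 + 8100 + 8010) - 13345) + 81) - 18885 = ((17562 - 13345) + 81) - 18885 = (4217 + 81) - 18885 = 4298 - 18885 = -14587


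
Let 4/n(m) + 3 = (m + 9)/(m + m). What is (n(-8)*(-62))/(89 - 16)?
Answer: 3968/3577 ≈ 1.1093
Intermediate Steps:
n(m) = 4/(-3 + (9 + m)/(2*m)) (n(m) = 4/(-3 + (m + 9)/(m + m)) = 4/(-3 + (9 + m)/((2*m))) = 4/(-3 + (9 + m)*(1/(2*m))) = 4/(-3 + (9 + m)/(2*m)))
(n(-8)*(-62))/(89 - 16) = (-8*(-8)/(-9 + 5*(-8))*(-62))/(89 - 16) = (-8*(-8)/(-9 - 40)*(-62))/73 = (-8*(-8)/(-49)*(-62))*(1/73) = (-8*(-8)*(-1/49)*(-62))*(1/73) = -64/49*(-62)*(1/73) = (3968/49)*(1/73) = 3968/3577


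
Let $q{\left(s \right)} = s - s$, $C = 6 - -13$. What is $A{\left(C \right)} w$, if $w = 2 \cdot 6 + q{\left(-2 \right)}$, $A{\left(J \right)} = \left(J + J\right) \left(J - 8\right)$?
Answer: $5016$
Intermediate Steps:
$C = 19$ ($C = 6 + 13 = 19$)
$q{\left(s \right)} = 0$
$A{\left(J \right)} = 2 J \left(-8 + J\right)$
$w = 12$ ($w = 2 \cdot 6 + 0 = 12 + 0 = 12$)
$A{\left(C \right)} w = 2 \cdot 19 \left(-8 + 19\right) 12 = 2 \cdot 19 \cdot 11 \cdot 12 = 418 \cdot 12 = 5016$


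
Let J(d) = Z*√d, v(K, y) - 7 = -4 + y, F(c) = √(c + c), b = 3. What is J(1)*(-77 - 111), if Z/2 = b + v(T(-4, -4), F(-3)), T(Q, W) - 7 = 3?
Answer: -2256 - 376*I*√6 ≈ -2256.0 - 921.01*I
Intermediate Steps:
F(c) = √2*√c (F(c) = √(2*c) = √2*√c)
T(Q, W) = 10 (T(Q, W) = 7 + 3 = 10)
v(K, y) = 3 + y (v(K, y) = 7 + (-4 + y) = 3 + y)
Z = 12 + 2*I*√6 (Z = 2*(3 + (3 + √2*√(-3))) = 2*(3 + (3 + √2*(I*√3))) = 2*(3 + (3 + I*√6)) = 2*(6 + I*√6) = 12 + 2*I*√6 ≈ 12.0 + 4.899*I)
J(d) = √d*(12 + 2*I*√6) (J(d) = (12 + 2*I*√6)*√d = √d*(12 + 2*I*√6))
J(1)*(-77 - 111) = (2*√1*(6 + I*√6))*(-77 - 111) = (2*1*(6 + I*√6))*(-188) = (12 + 2*I*√6)*(-188) = -2256 - 376*I*√6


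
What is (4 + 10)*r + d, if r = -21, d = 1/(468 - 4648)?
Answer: -1228921/4180 ≈ -294.00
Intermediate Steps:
d = -1/4180 (d = 1/(-4180) = -1/4180 ≈ -0.00023923)
(4 + 10)*r + d = (4 + 10)*(-21) - 1/4180 = 14*(-21) - 1/4180 = -294 - 1/4180 = -1228921/4180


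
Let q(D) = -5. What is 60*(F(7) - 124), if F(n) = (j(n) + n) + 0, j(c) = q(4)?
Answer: -7320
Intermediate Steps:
j(c) = -5
F(n) = -5 + n (F(n) = (-5 + n) + 0 = -5 + n)
60*(F(7) - 124) = 60*((-5 + 7) - 124) = 60*(2 - 124) = 60*(-122) = -7320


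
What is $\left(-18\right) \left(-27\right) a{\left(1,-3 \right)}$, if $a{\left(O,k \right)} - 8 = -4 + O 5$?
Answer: $4374$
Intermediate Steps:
$a{\left(O,k \right)} = 4 + 5 O$ ($a{\left(O,k \right)} = 8 + \left(-4 + O 5\right) = 8 + \left(-4 + 5 O\right) = 4 + 5 O$)
$\left(-18\right) \left(-27\right) a{\left(1,-3 \right)} = \left(-18\right) \left(-27\right) \left(4 + 5 \cdot 1\right) = 486 \left(4 + 5\right) = 486 \cdot 9 = 4374$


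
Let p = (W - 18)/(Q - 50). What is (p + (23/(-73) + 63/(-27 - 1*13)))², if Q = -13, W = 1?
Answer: 88837975249/33841281600 ≈ 2.6251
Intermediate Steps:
p = 17/63 (p = (1 - 18)/(-13 - 50) = -17/(-63) = -17*(-1/63) = 17/63 ≈ 0.26984)
(p + (23/(-73) + 63/(-27 - 1*13)))² = (17/63 + (23/(-73) + 63/(-27 - 1*13)))² = (17/63 + (23*(-1/73) + 63/(-27 - 13)))² = (17/63 + (-23/73 + 63/(-40)))² = (17/63 + (-23/73 + 63*(-1/40)))² = (17/63 + (-23/73 - 63/40))² = (17/63 - 5519/2920)² = (-298057/183960)² = 88837975249/33841281600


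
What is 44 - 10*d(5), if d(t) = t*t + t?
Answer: -256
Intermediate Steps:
d(t) = t + t² (d(t) = t² + t = t + t²)
44 - 10*d(5) = 44 - 50*(1 + 5) = 44 - 50*6 = 44 - 10*30 = 44 - 300 = -256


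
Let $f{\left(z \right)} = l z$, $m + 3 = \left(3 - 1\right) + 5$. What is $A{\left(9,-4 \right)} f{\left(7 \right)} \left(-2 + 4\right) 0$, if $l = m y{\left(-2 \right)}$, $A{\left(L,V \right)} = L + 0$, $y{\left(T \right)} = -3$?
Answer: $0$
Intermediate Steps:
$A{\left(L,V \right)} = L$
$m = 4$ ($m = -3 + \left(\left(3 - 1\right) + 5\right) = -3 + \left(2 + 5\right) = -3 + 7 = 4$)
$l = -12$ ($l = 4 \left(-3\right) = -12$)
$f{\left(z \right)} = - 12 z$
$A{\left(9,-4 \right)} f{\left(7 \right)} \left(-2 + 4\right) 0 = 9 \left(\left(-12\right) 7\right) \left(-2 + 4\right) 0 = 9 \left(-84\right) 2 \cdot 0 = \left(-756\right) 0 = 0$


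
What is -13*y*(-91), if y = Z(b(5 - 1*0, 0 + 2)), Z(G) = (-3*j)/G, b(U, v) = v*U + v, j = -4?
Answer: 1183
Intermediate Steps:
b(U, v) = v + U*v (b(U, v) = U*v + v = v + U*v)
Z(G) = 12/G (Z(G) = (-3*(-4))/G = 12/G)
y = 1 (y = 12/(((0 + 2)*(1 + (5 - 1*0)))) = 12/((2*(1 + (5 + 0)))) = 12/((2*(1 + 5))) = 12/((2*6)) = 12/12 = 12*(1/12) = 1)
-13*y*(-91) = -13*1*(-91) = -13*(-91) = 1183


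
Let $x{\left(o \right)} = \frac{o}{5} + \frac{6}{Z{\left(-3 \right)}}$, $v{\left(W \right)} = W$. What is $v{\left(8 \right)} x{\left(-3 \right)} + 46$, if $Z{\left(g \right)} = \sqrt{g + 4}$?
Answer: $\frac{446}{5} \approx 89.2$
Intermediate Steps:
$Z{\left(g \right)} = \sqrt{4 + g}$
$x{\left(o \right)} = 6 + \frac{o}{5}$ ($x{\left(o \right)} = \frac{o}{5} + \frac{6}{\sqrt{4 - 3}} = o \frac{1}{5} + \frac{6}{\sqrt{1}} = \frac{o}{5} + \frac{6}{1} = \frac{o}{5} + 6 \cdot 1 = \frac{o}{5} + 6 = 6 + \frac{o}{5}$)
$v{\left(8 \right)} x{\left(-3 \right)} + 46 = 8 \left(6 + \frac{1}{5} \left(-3\right)\right) + 46 = 8 \left(6 - \frac{3}{5}\right) + 46 = 8 \cdot \frac{27}{5} + 46 = \frac{216}{5} + 46 = \frac{446}{5}$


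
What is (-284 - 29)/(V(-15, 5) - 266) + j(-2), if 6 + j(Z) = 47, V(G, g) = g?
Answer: 11014/261 ≈ 42.199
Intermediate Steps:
j(Z) = 41 (j(Z) = -6 + 47 = 41)
(-284 - 29)/(V(-15, 5) - 266) + j(-2) = (-284 - 29)/(5 - 266) + 41 = -313/(-261) + 41 = -313*(-1/261) + 41 = 313/261 + 41 = 11014/261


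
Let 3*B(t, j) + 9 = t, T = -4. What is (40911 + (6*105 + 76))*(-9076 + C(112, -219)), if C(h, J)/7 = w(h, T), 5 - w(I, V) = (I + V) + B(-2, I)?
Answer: -1219960738/3 ≈ -4.0665e+8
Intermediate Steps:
B(t, j) = -3 + t/3
w(I, V) = 26/3 - I - V (w(I, V) = 5 - ((I + V) + (-3 + (1/3)*(-2))) = 5 - ((I + V) + (-3 - 2/3)) = 5 - ((I + V) - 11/3) = 5 - (-11/3 + I + V) = 5 + (11/3 - I - V) = 26/3 - I - V)
C(h, J) = 266/3 - 7*h (C(h, J) = 7*(26/3 - h - 1*(-4)) = 7*(26/3 - h + 4) = 7*(38/3 - h) = 266/3 - 7*h)
(40911 + (6*105 + 76))*(-9076 + C(112, -219)) = (40911 + (6*105 + 76))*(-9076 + (266/3 - 7*112)) = (40911 + (630 + 76))*(-9076 + (266/3 - 784)) = (40911 + 706)*(-9076 - 2086/3) = 41617*(-29314/3) = -1219960738/3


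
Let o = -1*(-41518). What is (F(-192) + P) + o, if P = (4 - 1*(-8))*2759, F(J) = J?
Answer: 74434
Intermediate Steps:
P = 33108 (P = (4 + 8)*2759 = 12*2759 = 33108)
o = 41518
(F(-192) + P) + o = (-192 + 33108) + 41518 = 32916 + 41518 = 74434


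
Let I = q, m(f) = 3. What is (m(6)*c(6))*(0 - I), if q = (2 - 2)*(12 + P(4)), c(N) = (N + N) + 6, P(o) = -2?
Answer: 0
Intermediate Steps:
c(N) = 6 + 2*N (c(N) = 2*N + 6 = 6 + 2*N)
q = 0 (q = (2 - 2)*(12 - 2) = 0*10 = 0)
I = 0
(m(6)*c(6))*(0 - I) = (3*(6 + 2*6))*(0 - 1*0) = (3*(6 + 12))*(0 + 0) = (3*18)*0 = 54*0 = 0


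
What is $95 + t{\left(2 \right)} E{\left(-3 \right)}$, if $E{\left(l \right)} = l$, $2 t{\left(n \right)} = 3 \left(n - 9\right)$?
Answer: $\frac{253}{2} \approx 126.5$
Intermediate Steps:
$t{\left(n \right)} = - \frac{27}{2} + \frac{3 n}{2}$ ($t{\left(n \right)} = \frac{3 \left(n - 9\right)}{2} = \frac{3 \left(-9 + n\right)}{2} = \frac{-27 + 3 n}{2} = - \frac{27}{2} + \frac{3 n}{2}$)
$95 + t{\left(2 \right)} E{\left(-3 \right)} = 95 + \left(- \frac{27}{2} + \frac{3}{2} \cdot 2\right) \left(-3\right) = 95 + \left(- \frac{27}{2} + 3\right) \left(-3\right) = 95 - - \frac{63}{2} = 95 + \frac{63}{2} = \frac{253}{2}$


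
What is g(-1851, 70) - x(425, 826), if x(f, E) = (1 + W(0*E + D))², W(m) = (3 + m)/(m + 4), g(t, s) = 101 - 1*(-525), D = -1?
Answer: 5609/9 ≈ 623.22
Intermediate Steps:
g(t, s) = 626 (g(t, s) = 101 + 525 = 626)
W(m) = (3 + m)/(4 + m)
x(f, E) = 25/9 (x(f, E) = (1 + (3 + (0*E - 1))/(4 + (0*E - 1)))² = (1 + (3 + (0 - 1))/(4 + (0 - 1)))² = (1 + (3 - 1)/(4 - 1))² = (1 + 2/3)² = (1 + (⅓)*2)² = (1 + ⅔)² = (5/3)² = 25/9)
g(-1851, 70) - x(425, 826) = 626 - 1*25/9 = 626 - 25/9 = 5609/9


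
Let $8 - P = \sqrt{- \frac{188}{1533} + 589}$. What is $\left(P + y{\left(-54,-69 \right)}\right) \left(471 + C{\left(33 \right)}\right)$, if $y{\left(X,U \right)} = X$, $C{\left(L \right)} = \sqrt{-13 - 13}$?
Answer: $- \frac{\left(471 + i \sqrt{26}\right) \left(70518 + \sqrt{1383914217}\right)}{1533} \approx -33096.0 - 358.29 i$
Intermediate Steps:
$C{\left(L \right)} = i \sqrt{26}$ ($C{\left(L \right)} = \sqrt{-26} = i \sqrt{26}$)
$P = 8 - \frac{\sqrt{1383914217}}{1533}$ ($P = 8 - \sqrt{- \frac{188}{1533} + 589} = 8 - \sqrt{\frac{902749}{1533}} = 8 - \frac{\sqrt{1383914217}}{1533} \approx -16.267$)
$\left(P + y{\left(-54,-69 \right)}\right) \left(471 + C{\left(33 \right)}\right) = \left(\left(8 - \frac{\sqrt{1383914217}}{1533}\right) - 54\right) \left(471 + i \sqrt{26}\right) = \left(-46 - \frac{\sqrt{1383914217}}{1533}\right) \left(471 + i \sqrt{26}\right)$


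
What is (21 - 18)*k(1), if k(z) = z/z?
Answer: 3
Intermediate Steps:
k(z) = 1
(21 - 18)*k(1) = (21 - 18)*1 = 3*1 = 3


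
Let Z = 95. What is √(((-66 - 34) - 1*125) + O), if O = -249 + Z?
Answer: I*√379 ≈ 19.468*I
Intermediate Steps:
O = -154 (O = -249 + 95 = -154)
√(((-66 - 34) - 1*125) + O) = √(((-66 - 34) - 1*125) - 154) = √((-100 - 125) - 154) = √(-225 - 154) = √(-379) = I*√379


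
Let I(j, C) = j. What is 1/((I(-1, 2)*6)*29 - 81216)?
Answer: -1/81390 ≈ -1.2287e-5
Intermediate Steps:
1/((I(-1, 2)*6)*29 - 81216) = 1/(-1*6*29 - 81216) = 1/(-6*29 - 81216) = 1/(-174 - 81216) = 1/(-81390) = -1/81390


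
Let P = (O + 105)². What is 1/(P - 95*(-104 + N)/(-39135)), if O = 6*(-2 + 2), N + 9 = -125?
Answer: 7827/86288153 ≈ 9.0708e-5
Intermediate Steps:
N = -134 (N = -9 - 125 = -134)
O = 0 (O = 6*0 = 0)
P = 11025 (P = (0 + 105)² = 105² = 11025)
1/(P - 95*(-104 + N)/(-39135)) = 1/(11025 - 95*(-104 - 134)/(-39135)) = 1/(11025 - 95*(-238)*(-1/39135)) = 1/(11025 + 22610*(-1/39135)) = 1/(11025 - 4522/7827) = 1/(86288153/7827) = 7827/86288153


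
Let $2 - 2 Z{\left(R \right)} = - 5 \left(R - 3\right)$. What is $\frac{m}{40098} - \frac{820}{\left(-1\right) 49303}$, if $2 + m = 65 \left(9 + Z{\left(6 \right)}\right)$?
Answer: $\frac{59242611}{1317967796} \approx 0.04495$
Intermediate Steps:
$Z{\left(R \right)} = - \frac{13}{2} + \frac{5 R}{2}$ ($Z{\left(R \right)} = 1 - \frac{\left(-5\right) \left(R - 3\right)}{2} = 1 - \frac{\left(-5\right) \left(-3 + R\right)}{2} = 1 - \frac{15 - 5 R}{2} = 1 + \left(- \frac{15}{2} + \frac{5 R}{2}\right) = - \frac{13}{2} + \frac{5 R}{2}$)
$m = \frac{2271}{2}$ ($m = -2 + 65 \left(9 + \left(- \frac{13}{2} + \frac{5}{2} \cdot 6\right)\right) = -2 + 65 \left(9 + \left(- \frac{13}{2} + 15\right)\right) = -2 + 65 \left(9 + \frac{17}{2}\right) = -2 + 65 \cdot \frac{35}{2} = -2 + \frac{2275}{2} = \frac{2271}{2} \approx 1135.5$)
$\frac{m}{40098} - \frac{820}{\left(-1\right) 49303} = \frac{2271}{2 \cdot 40098} - \frac{820}{\left(-1\right) 49303} = \frac{2271}{2} \cdot \frac{1}{40098} - \frac{820}{-49303} = \frac{757}{26732} - - \frac{820}{49303} = \frac{757}{26732} + \frac{820}{49303} = \frac{59242611}{1317967796}$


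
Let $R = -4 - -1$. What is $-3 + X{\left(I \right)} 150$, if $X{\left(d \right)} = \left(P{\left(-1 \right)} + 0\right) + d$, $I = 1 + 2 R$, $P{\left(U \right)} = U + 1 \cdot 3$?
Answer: $-453$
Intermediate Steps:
$R = -3$ ($R = -4 + 1 = -3$)
$P{\left(U \right)} = 3 + U$ ($P{\left(U \right)} = U + 3 = 3 + U$)
$I = -5$ ($I = 1 + 2 \left(-3\right) = 1 - 6 = -5$)
$X{\left(d \right)} = 2 + d$ ($X{\left(d \right)} = \left(\left(3 - 1\right) + 0\right) + d = \left(2 + 0\right) + d = 2 + d$)
$-3 + X{\left(I \right)} 150 = -3 + \left(2 - 5\right) 150 = -3 - 450 = -453$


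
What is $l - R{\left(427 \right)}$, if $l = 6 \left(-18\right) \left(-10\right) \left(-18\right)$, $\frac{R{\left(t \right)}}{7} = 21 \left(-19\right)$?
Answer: $-16647$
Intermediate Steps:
$R{\left(t \right)} = -2793$ ($R{\left(t \right)} = 7 \cdot 21 \left(-19\right) = 7 \left(-399\right) = -2793$)
$l = -19440$ ($l = \left(-108\right) \left(-10\right) \left(-18\right) = 1080 \left(-18\right) = -19440$)
$l - R{\left(427 \right)} = -19440 - -2793 = -19440 + 2793 = -16647$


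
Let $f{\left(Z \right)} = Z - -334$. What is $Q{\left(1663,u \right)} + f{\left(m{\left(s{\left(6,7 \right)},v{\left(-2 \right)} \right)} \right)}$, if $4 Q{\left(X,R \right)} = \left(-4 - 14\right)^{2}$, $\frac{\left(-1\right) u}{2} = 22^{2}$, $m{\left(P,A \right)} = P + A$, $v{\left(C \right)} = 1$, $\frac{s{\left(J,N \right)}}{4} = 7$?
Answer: $444$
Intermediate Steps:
$s{\left(J,N \right)} = 28$ ($s{\left(J,N \right)} = 4 \cdot 7 = 28$)
$m{\left(P,A \right)} = A + P$
$f{\left(Z \right)} = 334 + Z$ ($f{\left(Z \right)} = Z + 334 = 334 + Z$)
$u = -968$ ($u = - 2 \cdot 22^{2} = \left(-2\right) 484 = -968$)
$Q{\left(X,R \right)} = 81$ ($Q{\left(X,R \right)} = \frac{\left(-4 - 14\right)^{2}}{4} = \frac{\left(-18\right)^{2}}{4} = \frac{1}{4} \cdot 324 = 81$)
$Q{\left(1663,u \right)} + f{\left(m{\left(s{\left(6,7 \right)},v{\left(-2 \right)} \right)} \right)} = 81 + \left(334 + \left(1 + 28\right)\right) = 81 + \left(334 + 29\right) = 81 + 363 = 444$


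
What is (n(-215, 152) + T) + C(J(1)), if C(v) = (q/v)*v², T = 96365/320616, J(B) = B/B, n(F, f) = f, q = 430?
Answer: 186694877/320616 ≈ 582.30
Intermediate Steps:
J(B) = 1
T = 96365/320616 (T = 96365*(1/320616) = 96365/320616 ≈ 0.30056)
C(v) = 430*v (C(v) = (430/v)*v² = 430*v)
(n(-215, 152) + T) + C(J(1)) = (152 + 96365/320616) + 430*1 = 48829997/320616 + 430 = 186694877/320616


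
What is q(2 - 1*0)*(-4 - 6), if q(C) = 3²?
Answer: -90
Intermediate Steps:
q(C) = 9
q(2 - 1*0)*(-4 - 6) = 9*(-4 - 6) = 9*(-10) = -90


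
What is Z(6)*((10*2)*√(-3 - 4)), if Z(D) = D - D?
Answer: 0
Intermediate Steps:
Z(D) = 0
Z(6)*((10*2)*√(-3 - 4)) = 0*((10*2)*√(-3 - 4)) = 0*(20*√(-7)) = 0*(20*(I*√7)) = 0*(20*I*√7) = 0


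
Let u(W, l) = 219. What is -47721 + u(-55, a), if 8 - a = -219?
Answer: -47502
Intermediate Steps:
a = 227 (a = 8 - 1*(-219) = 8 + 219 = 227)
-47721 + u(-55, a) = -47721 + 219 = -47502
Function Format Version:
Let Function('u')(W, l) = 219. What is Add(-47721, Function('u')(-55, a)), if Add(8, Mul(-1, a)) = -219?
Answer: -47502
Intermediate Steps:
a = 227 (a = Add(8, Mul(-1, -219)) = Add(8, 219) = 227)
Add(-47721, Function('u')(-55, a)) = Add(-47721, 219) = -47502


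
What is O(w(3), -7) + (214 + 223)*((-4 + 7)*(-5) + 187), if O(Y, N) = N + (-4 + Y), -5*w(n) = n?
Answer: 375762/5 ≈ 75152.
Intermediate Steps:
w(n) = -n/5
O(Y, N) = -4 + N + Y
O(w(3), -7) + (214 + 223)*((-4 + 7)*(-5) + 187) = (-4 - 7 - ⅕*3) + (214 + 223)*((-4 + 7)*(-5) + 187) = (-4 - 7 - ⅗) + 437*(3*(-5) + 187) = -58/5 + 437*(-15 + 187) = -58/5 + 437*172 = -58/5 + 75164 = 375762/5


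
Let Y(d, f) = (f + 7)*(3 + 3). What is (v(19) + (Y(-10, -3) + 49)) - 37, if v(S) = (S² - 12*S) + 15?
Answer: 184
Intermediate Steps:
v(S) = 15 + S² - 12*S
Y(d, f) = 42 + 6*f (Y(d, f) = (7 + f)*6 = 42 + 6*f)
(v(19) + (Y(-10, -3) + 49)) - 37 = ((15 + 19² - 12*19) + ((42 + 6*(-3)) + 49)) - 37 = ((15 + 361 - 228) + ((42 - 18) + 49)) - 37 = (148 + (24 + 49)) - 37 = (148 + 73) - 37 = 221 - 37 = 184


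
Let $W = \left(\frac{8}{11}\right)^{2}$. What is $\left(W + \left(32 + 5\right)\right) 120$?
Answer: $\frac{544920}{121} \approx 4503.5$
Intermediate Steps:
$W = \frac{64}{121}$ ($W = \left(8 \cdot \frac{1}{11}\right)^{2} = \left(\frac{8}{11}\right)^{2} = \frac{64}{121} \approx 0.52893$)
$\left(W + \left(32 + 5\right)\right) 120 = \left(\frac{64}{121} + \left(32 + 5\right)\right) 120 = \left(\frac{64}{121} + 37\right) 120 = \frac{4541}{121} \cdot 120 = \frac{544920}{121}$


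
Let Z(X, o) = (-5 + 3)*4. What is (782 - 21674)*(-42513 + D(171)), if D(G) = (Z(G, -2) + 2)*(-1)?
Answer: 888056244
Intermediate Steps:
Z(X, o) = -8 (Z(X, o) = -2*4 = -8)
D(G) = 6 (D(G) = (-8 + 2)*(-1) = -6*(-1) = 6)
(782 - 21674)*(-42513 + D(171)) = (782 - 21674)*(-42513 + 6) = -20892*(-42507) = 888056244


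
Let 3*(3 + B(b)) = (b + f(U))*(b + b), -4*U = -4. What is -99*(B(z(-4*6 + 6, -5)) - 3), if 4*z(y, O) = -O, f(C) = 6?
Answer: -33/8 ≈ -4.1250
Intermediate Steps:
U = 1 (U = -¼*(-4) = 1)
z(y, O) = -O/4 (z(y, O) = (-O)/4 = -O/4)
B(b) = -3 + 2*b*(6 + b)/3 (B(b) = -3 + ((b + 6)*(b + b))/3 = -3 + ((6 + b)*(2*b))/3 = -3 + (2*b*(6 + b))/3 = -3 + 2*b*(6 + b)/3)
-99*(B(z(-4*6 + 6, -5)) - 3) = -99*((-3 + 4*(-¼*(-5)) + 2*(-¼*(-5))²/3) - 3) = -99*((-3 + 4*(5/4) + 2*(5/4)²/3) - 3) = -99*((-3 + 5 + (⅔)*(25/16)) - 3) = -99*((-3 + 5 + 25/24) - 3) = -99*(73/24 - 3) = -99*1/24 = -33/8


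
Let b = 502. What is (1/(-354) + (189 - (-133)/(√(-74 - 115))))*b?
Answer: 16793155/177 - 9538*I*√21/9 ≈ 94877.0 - 4856.5*I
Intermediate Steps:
(1/(-354) + (189 - (-133)/(√(-74 - 115))))*b = (1/(-354) + (189 - (-133)/(√(-74 - 115))))*502 = (-1/354 + (189 - (-133)/(√(-189))))*502 = (-1/354 + (189 - (-133)/(3*I*√21)))*502 = (-1/354 + (189 - (-133)*(-I*√21/63)))*502 = (-1/354 + (189 - 19*I*√21/9))*502 = (66905/354 - 19*I*√21/9)*502 = 16793155/177 - 9538*I*√21/9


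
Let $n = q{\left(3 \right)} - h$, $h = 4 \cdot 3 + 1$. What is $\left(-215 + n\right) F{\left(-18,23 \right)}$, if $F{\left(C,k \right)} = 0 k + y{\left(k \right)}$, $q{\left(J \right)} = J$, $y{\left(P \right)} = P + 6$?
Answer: $-6525$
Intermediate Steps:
$y{\left(P \right)} = 6 + P$
$F{\left(C,k \right)} = 6 + k$ ($F{\left(C,k \right)} = 0 k + \left(6 + k\right) = 0 + \left(6 + k\right) = 6 + k$)
$h = 13$ ($h = 12 + 1 = 13$)
$n = -10$ ($n = 3 - 13 = -10$)
$\left(-215 + n\right) F{\left(-18,23 \right)} = \left(-215 - 10\right) \left(6 + 23\right) = \left(-225\right) 29 = -6525$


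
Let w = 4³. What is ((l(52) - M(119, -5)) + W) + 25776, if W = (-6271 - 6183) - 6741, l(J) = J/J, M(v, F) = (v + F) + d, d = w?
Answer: 6404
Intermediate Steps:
w = 64
d = 64
M(v, F) = 64 + F + v (M(v, F) = (v + F) + 64 = (F + v) + 64 = 64 + F + v)
l(J) = 1
W = -19195 (W = -12454 - 6741 = -19195)
((l(52) - M(119, -5)) + W) + 25776 = ((1 - (64 - 5 + 119)) - 19195) + 25776 = ((1 - 1*178) - 19195) + 25776 = ((1 - 178) - 19195) + 25776 = (-177 - 19195) + 25776 = -19372 + 25776 = 6404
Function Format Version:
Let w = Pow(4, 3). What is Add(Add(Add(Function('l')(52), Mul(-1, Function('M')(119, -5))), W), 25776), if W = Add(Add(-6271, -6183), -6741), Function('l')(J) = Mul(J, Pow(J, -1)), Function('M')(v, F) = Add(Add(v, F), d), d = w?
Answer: 6404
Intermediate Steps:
w = 64
d = 64
Function('M')(v, F) = Add(64, F, v) (Function('M')(v, F) = Add(Add(v, F), 64) = Add(Add(F, v), 64) = Add(64, F, v))
Function('l')(J) = 1
W = -19195 (W = Add(-12454, -6741) = -19195)
Add(Add(Add(Function('l')(52), Mul(-1, Function('M')(119, -5))), W), 25776) = Add(Add(Add(1, Mul(-1, Add(64, -5, 119))), -19195), 25776) = Add(Add(Add(1, Mul(-1, 178)), -19195), 25776) = Add(Add(Add(1, -178), -19195), 25776) = Add(Add(-177, -19195), 25776) = Add(-19372, 25776) = 6404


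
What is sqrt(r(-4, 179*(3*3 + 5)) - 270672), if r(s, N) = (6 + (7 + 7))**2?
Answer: 8*I*sqrt(4223) ≈ 519.88*I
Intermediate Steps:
r(s, N) = 400 (r(s, N) = (6 + 14)**2 = 20**2 = 400)
sqrt(r(-4, 179*(3*3 + 5)) - 270672) = sqrt(400 - 270672) = sqrt(-270272) = 8*I*sqrt(4223)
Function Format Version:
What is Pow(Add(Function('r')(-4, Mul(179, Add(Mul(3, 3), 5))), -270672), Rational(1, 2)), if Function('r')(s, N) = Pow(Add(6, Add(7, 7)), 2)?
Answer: Mul(8, I, Pow(4223, Rational(1, 2))) ≈ Mul(519.88, I)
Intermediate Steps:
Function('r')(s, N) = 400 (Function('r')(s, N) = Pow(Add(6, 14), 2) = Pow(20, 2) = 400)
Pow(Add(Function('r')(-4, Mul(179, Add(Mul(3, 3), 5))), -270672), Rational(1, 2)) = Pow(Add(400, -270672), Rational(1, 2)) = Pow(-270272, Rational(1, 2)) = Mul(8, I, Pow(4223, Rational(1, 2)))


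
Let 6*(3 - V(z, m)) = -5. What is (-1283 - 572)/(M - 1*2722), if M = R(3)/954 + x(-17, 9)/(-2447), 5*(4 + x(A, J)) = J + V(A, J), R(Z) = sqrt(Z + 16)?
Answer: 343958972151398135175/504720280711086996187 + 132455574412875*sqrt(19)/504720280711086996187 ≈ 0.68149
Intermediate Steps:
V(z, m) = 23/6 (V(z, m) = 3 - 1/6*(-5) = 3 + 5/6 = 23/6)
R(Z) = sqrt(16 + Z)
x(A, J) = -97/30 + J/5 (x(A, J) = -4 + (J + 23/6)/5 = -4 + (23/6 + J)/5 = -4 + (23/30 + J/5) = -97/30 + J/5)
M = 43/73410 + sqrt(19)/954 (M = sqrt(16 + 3)/954 + (-97/30 + (1/5)*9)/(-2447) = sqrt(19)*(1/954) + (-97/30 + 9/5)*(-1/2447) = sqrt(19)/954 - 43/30*(-1/2447) = sqrt(19)/954 + 43/73410 = 43/73410 + sqrt(19)/954 ≈ 0.0051548)
(-1283 - 572)/(M - 1*2722) = (-1283 - 572)/((43/73410 + sqrt(19)/954) - 1*2722) = -1855/((43/73410 + sqrt(19)/954) - 2722) = -1855/(-199821977/73410 + sqrt(19)/954)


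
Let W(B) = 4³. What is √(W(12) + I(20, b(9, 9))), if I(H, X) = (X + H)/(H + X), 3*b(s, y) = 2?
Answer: √65 ≈ 8.0623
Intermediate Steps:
b(s, y) = ⅔ (b(s, y) = (⅓)*2 = ⅔)
I(H, X) = 1 (I(H, X) = (H + X)/(H + X) = 1)
W(B) = 64
√(W(12) + I(20, b(9, 9))) = √(64 + 1) = √65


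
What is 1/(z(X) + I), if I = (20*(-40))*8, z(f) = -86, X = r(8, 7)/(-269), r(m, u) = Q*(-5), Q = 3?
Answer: -1/6486 ≈ -0.00015418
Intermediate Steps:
r(m, u) = -15 (r(m, u) = 3*(-5) = -15)
X = 15/269 (X = -15/(-269) = -15*(-1/269) = 15/269 ≈ 0.055762)
I = -6400 (I = -800*8 = -6400)
1/(z(X) + I) = 1/(-86 - 6400) = 1/(-6486) = -1/6486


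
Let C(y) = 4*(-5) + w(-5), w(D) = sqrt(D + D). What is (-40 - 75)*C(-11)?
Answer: 2300 - 115*I*sqrt(10) ≈ 2300.0 - 363.66*I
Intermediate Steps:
w(D) = sqrt(2)*sqrt(D) (w(D) = sqrt(2*D) = sqrt(2)*sqrt(D))
C(y) = -20 + I*sqrt(10) (C(y) = 4*(-5) + sqrt(2)*sqrt(-5) = -20 + sqrt(2)*(I*sqrt(5)) = -20 + I*sqrt(10))
(-40 - 75)*C(-11) = (-40 - 75)*(-20 + I*sqrt(10)) = -115*(-20 + I*sqrt(10)) = 2300 - 115*I*sqrt(10)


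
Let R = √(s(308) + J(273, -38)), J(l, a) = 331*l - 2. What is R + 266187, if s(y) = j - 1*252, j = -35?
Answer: 266187 + √90074 ≈ 2.6649e+5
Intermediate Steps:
J(l, a) = -2 + 331*l
s(y) = -287 (s(y) = -35 - 1*252 = -35 - 252 = -287)
R = √90074 (R = √(-287 + (-2 + 331*273)) = √(-287 + (-2 + 90363)) = √(-287 + 90361) = √90074 ≈ 300.12)
R + 266187 = √90074 + 266187 = 266187 + √90074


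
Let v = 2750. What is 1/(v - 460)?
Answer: 1/2290 ≈ 0.00043668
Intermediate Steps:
1/(v - 460) = 1/(2750 - 460) = 1/2290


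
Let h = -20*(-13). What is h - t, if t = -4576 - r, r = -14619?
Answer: -9783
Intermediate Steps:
h = 260
t = 10043 (t = -4576 - 1*(-14619) = -4576 + 14619 = 10043)
h - t = 260 - 1*10043 = 260 - 10043 = -9783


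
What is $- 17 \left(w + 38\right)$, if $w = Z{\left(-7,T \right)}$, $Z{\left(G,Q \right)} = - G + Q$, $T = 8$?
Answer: $-901$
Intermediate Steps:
$Z{\left(G,Q \right)} = Q - G$
$w = 15$ ($w = 8 - -7 = 8 + 7 = 15$)
$- 17 \left(w + 38\right) = - 17 \left(15 + 38\right) = \left(-17\right) 53 = -901$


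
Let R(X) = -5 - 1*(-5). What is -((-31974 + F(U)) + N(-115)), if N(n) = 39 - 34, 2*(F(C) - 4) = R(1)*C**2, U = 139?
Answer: 31965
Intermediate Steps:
R(X) = 0 (R(X) = -5 + 5 = 0)
F(C) = 4 (F(C) = 4 + (0*C**2)/2 = 4 + (1/2)*0 = 4 + 0 = 4)
N(n) = 5
-((-31974 + F(U)) + N(-115)) = -((-31974 + 4) + 5) = -(-31970 + 5) = -1*(-31965) = 31965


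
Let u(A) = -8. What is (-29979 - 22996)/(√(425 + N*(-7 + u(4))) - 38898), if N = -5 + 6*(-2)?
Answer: 79254675/58194374 + 4075*√170/58194374 ≈ 1.3628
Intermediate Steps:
N = -17 (N = -5 - 12 = -17)
(-29979 - 22996)/(√(425 + N*(-7 + u(4))) - 38898) = (-29979 - 22996)/(√(425 - 17*(-7 - 8)) - 38898) = -52975/(√(425 - 17*(-15)) - 38898) = -52975/(√(425 + 255) - 38898) = -52975/(√680 - 38898) = -52975/(2*√170 - 38898) = -52975/(-38898 + 2*√170)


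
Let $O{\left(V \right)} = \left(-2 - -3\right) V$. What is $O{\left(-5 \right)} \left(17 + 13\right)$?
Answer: $-150$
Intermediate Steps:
$O{\left(V \right)} = V$ ($O{\left(V \right)} = \left(-2 + 3\right) V = 1 V = V$)
$O{\left(-5 \right)} \left(17 + 13\right) = - 5 \left(17 + 13\right) = \left(-5\right) 30 = -150$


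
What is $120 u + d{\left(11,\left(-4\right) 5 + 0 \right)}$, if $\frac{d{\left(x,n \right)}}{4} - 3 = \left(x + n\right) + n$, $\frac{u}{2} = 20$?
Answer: $4696$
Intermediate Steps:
$u = 40$ ($u = 2 \cdot 20 = 40$)
$d{\left(x,n \right)} = 12 + 4 x + 8 n$ ($d{\left(x,n \right)} = 12 + 4 \left(\left(x + n\right) + n\right) = 12 + 4 \left(\left(n + x\right) + n\right) = 12 + 4 \left(x + 2 n\right) = 12 + \left(4 x + 8 n\right) = 12 + 4 x + 8 n$)
$120 u + d{\left(11,\left(-4\right) 5 + 0 \right)} = 120 \cdot 40 + \left(12 + 4 \cdot 11 + 8 \left(\left(-4\right) 5 + 0\right)\right) = 4800 + \left(12 + 44 + 8 \left(-20 + 0\right)\right) = 4800 + \left(12 + 44 + 8 \left(-20\right)\right) = 4800 + \left(12 + 44 - 160\right) = 4800 - 104 = 4696$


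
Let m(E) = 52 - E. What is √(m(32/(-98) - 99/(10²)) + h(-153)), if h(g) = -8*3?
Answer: √143651/70 ≈ 5.4145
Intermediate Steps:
h(g) = -24
√(m(32/(-98) - 99/(10²)) + h(-153)) = √((52 - (32/(-98) - 99/(10²))) - 24) = √((52 - (32*(-1/98) - 99/100)) - 24) = √((52 - (-16/49 - 99*1/100)) - 24) = √((52 - (-16/49 - 99/100)) - 24) = √((52 - 1*(-6451/4900)) - 24) = √((52 + 6451/4900) - 24) = √(261251/4900 - 24) = √(143651/4900) = √143651/70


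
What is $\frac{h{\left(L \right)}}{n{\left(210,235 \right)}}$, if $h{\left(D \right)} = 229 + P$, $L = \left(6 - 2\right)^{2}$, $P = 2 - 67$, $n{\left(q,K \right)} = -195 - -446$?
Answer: $\frac{164}{251} \approx 0.65339$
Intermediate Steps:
$n{\left(q,K \right)} = 251$ ($n{\left(q,K \right)} = -195 + 446 = 251$)
$P = -65$
$L = 16$ ($L = 4^{2} = 16$)
$h{\left(D \right)} = 164$ ($h{\left(D \right)} = 229 - 65 = 164$)
$\frac{h{\left(L \right)}}{n{\left(210,235 \right)}} = \frac{164}{251}$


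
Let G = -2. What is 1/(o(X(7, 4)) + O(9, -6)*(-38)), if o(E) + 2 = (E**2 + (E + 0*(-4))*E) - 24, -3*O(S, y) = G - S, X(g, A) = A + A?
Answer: -3/112 ≈ -0.026786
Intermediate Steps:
X(g, A) = 2*A
O(S, y) = 2/3 + S/3 (O(S, y) = -(-2 - S)/3 = 2/3 + S/3)
o(E) = -26 + 2*E**2 (o(E) = -2 + ((E**2 + (E + 0*(-4))*E) - 24) = -2 + ((E**2 + (E + 0)*E) - 24) = -2 + ((E**2 + E*E) - 24) = -2 + ((E**2 + E**2) - 24) = -2 + (2*E**2 - 24) = -2 + (-24 + 2*E**2) = -26 + 2*E**2)
1/(o(X(7, 4)) + O(9, -6)*(-38)) = 1/((-26 + 2*(2*4)**2) + (2/3 + (1/3)*9)*(-38)) = 1/((-26 + 2*8**2) + (2/3 + 3)*(-38)) = 1/((-26 + 2*64) + (11/3)*(-38)) = 1/((-26 + 128) - 418/3) = 1/(102 - 418/3) = 1/(-112/3) = -3/112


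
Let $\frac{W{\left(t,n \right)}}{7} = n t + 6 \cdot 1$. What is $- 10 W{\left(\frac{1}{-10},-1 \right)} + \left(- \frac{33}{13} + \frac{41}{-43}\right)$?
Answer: $- \frac{240645}{559} \approx -430.49$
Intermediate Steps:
$W{\left(t,n \right)} = 42 + 7 n t$ ($W{\left(t,n \right)} = 7 \left(n t + 6 \cdot 1\right) = 7 \left(n t + 6\right) = 7 \left(6 + n t\right) = 42 + 7 n t$)
$- 10 W{\left(\frac{1}{-10},-1 \right)} + \left(- \frac{33}{13} + \frac{41}{-43}\right) = - 10 \left(42 + 7 \left(-1\right) \frac{1}{-10}\right) + \left(- \frac{33}{13} + \frac{41}{-43}\right) = - 10 \left(42 + 7 \left(-1\right) \left(- \frac{1}{10}\right)\right) + \left(\left(-33\right) \frac{1}{13} + 41 \left(- \frac{1}{43}\right)\right) = - 10 \left(42 + \frac{7}{10}\right) - \frac{1952}{559} = \left(-10\right) \frac{427}{10} - \frac{1952}{559} = -427 - \frac{1952}{559} = - \frac{240645}{559}$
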